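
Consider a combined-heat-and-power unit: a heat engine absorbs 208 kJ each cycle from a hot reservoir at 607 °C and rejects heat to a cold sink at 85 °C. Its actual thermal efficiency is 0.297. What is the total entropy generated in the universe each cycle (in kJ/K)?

T_H = 607 °C → 607 + 273.15 = 880.15 K.
T_C = 85 °C → 85 + 273.15 = 358.15 K.
W = η·Q_H = 0.297 × 208 = 61.78 kJ, so Q_C = Q_H − W = 146.2 kJ.
Reservoir entropy changes: ΔS_H = −Q_H/T_H = −208/880.15 = -0.2363 kJ/K and ΔS_C = +Q_C/T_C = 146.2/358.15 = 0.4083 kJ/K.
ΔS_univ = −Q_H/T_H + Q_C/T_C = 0.172 kJ/K (> 0, since η = 0.297 < η_Carnot = 0.593).

ΔS_univ ≈ 0.172 kJ/K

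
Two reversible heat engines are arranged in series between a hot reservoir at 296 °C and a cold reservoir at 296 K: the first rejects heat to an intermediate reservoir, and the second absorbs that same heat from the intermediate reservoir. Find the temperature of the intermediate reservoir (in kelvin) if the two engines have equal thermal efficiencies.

T_m ≈ 410 K

T_H = 296 °C → 296 + 273.15 = 569.15 K.
Equal efficiencies require 1 − T_m/T_H = 1 − T_C/T_m, i.e. T_m/T_H = T_C/T_m, so T_m = √(T_H·T_C) = √(569.15 × 296.00) = 410 K.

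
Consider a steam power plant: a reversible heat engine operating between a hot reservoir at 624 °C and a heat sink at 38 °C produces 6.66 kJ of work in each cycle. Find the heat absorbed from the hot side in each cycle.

Q_H ≈ 10.20 kJ

T_H = 624 °C → 624 + 273.15 = 897.15 K.
T_C = 38 °C → 38 + 273.15 = 311.15 K.
The Carnot efficiency is η = 1 − T_C/T_H = 1 − 311.15/897.15 = 0.6532.
Q_H = W/η = 6.66/0.6532 = 10.20 kJ.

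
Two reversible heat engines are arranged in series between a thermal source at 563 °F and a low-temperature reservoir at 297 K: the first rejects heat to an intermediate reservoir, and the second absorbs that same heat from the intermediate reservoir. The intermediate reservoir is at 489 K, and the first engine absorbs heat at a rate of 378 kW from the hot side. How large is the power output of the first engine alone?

Ẇ₁ ≈ 52.7 kW

T_H = 563 °F → (563 − 32) × 5/9 = 295.00 °C = 568.15 K.
First-stage efficiency η₁ = 1 − T_m/T_H = 1 − 489.00/568.15 = 0.1393.
W₁ = η₁·Q_H = 0.1393 × 378 = 52.7 kW.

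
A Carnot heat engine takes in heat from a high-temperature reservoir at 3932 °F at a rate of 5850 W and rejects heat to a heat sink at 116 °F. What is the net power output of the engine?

Ẇ ≈ 5080 W

T_H = 3932 °F → (3932 − 32) × 5/9 = 2166.67 °C = 2439.82 K.
T_C = 116 °F → (116 − 32) × 5/9 = 46.67 °C = 319.82 K.
Since the cycle is reversible, η = 1 − T_C/T_H = 1 − 319.82/2439.82 = 0.8689.
W = η·Q_H = 0.8689 × 5850 = 5080 W.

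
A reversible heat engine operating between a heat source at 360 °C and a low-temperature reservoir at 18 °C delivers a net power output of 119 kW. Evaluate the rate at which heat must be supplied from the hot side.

Q̇_H ≈ 220 kW

T_H = 360 °C → 360 + 273.15 = 633.15 K.
T_C = 18 °C → 18 + 273.15 = 291.15 K.
η_rev = 1 − T_C/T_H = 1 − 291.15/633.15 = 0.5402.
Q_H = W/η = 119/0.5402 = 220 kW.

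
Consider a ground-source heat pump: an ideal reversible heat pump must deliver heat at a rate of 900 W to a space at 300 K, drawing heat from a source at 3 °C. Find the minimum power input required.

Ẇ_in ≈ 71.55 W

T_C = 3 °C → 3 + 273.15 = 276.15 K.
COP_HP = T_H/(T_H − T_C) = 300.00/23.85 = 12.5786.
W = Q_H/COP_HP = 900/12.5786 = 71.55 W.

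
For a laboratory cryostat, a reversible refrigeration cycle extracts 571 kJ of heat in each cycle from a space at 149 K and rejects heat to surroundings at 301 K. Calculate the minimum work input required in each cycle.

W_in ≈ 582 kJ

COP_R = T_C/(T_H − T_C) = 149.00/152.00 = 0.9803.
W = Q_C/COP_R = 571/0.9803 = 582 kJ.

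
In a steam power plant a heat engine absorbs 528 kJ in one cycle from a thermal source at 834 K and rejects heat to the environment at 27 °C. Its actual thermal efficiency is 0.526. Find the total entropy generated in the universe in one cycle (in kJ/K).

T_C = 27 °C → 27 + 273.15 = 300.15 K.
W = η·Q_H = 0.526 × 528 = 277.7 kJ, so Q_C = Q_H − W = 250.3 kJ.
The hot reservoir loses entropy Q_H/T_H = 528/834.00 = 0.6331 kJ/K; the cold reservoir gains Q_C/T_C = 250.3/300.15 = 0.8338 kJ/K.
ΔS_univ = −Q_H/T_H + Q_C/T_C = 0.201 kJ/K (> 0, since η = 0.526 < η_Carnot = 0.640).

ΔS_univ ≈ 0.201 kJ/K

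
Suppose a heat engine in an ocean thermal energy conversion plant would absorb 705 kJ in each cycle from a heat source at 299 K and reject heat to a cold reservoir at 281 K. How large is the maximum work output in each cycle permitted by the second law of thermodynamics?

W_max ≈ 42.44 kJ

The second-law ceiling is the Carnot efficiency, η_max = 1 − T_C/T_H = 1 − 281.00/299.00 = 0.0602.
W_max = η_max · Q_H = 0.0602 × 705 = 42.44 kJ.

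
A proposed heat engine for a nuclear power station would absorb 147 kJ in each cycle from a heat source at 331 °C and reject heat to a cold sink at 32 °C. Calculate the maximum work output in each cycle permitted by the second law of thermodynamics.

T_H = 331 °C → 331 + 273.15 = 604.15 K.
T_C = 32 °C → 32 + 273.15 = 305.15 K.
By the Carnot theorem, η_max = 1 − T_C/T_H = 1 − 305.15/604.15 = 0.4949.
W_max = η_max · Q_H = 0.4949 × 147 = 72.8 kJ.

W_max ≈ 72.8 kJ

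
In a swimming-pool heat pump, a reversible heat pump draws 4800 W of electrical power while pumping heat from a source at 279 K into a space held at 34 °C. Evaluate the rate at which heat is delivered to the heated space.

T_H = 34 °C → 34 + 273.15 = 307.15 K.
COP_HP = T_H/(T_H − T_C) = 307.15/28.15 = 10.9112.
Q_H = COP_HP · W = 10.9112 × 4800 = 52400 W.

Q̇_H ≈ 52400 W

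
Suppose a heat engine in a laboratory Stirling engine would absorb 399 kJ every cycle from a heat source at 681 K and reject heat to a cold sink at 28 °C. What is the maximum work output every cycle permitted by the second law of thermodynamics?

W_max ≈ 222.6 kJ

T_C = 28 °C → 28 + 273.15 = 301.15 K.
The second-law ceiling is the Carnot efficiency, η_max = 1 − T_C/T_H = 1 − 301.15/681.00 = 0.5578.
W_max = η_max · Q_H = 0.5578 × 399 = 222.6 kJ.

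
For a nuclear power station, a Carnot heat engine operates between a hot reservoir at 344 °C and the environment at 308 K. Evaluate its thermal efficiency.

η ≈ 0.501

T_H = 344 °C → 344 + 273.15 = 617.15 K.
The Carnot efficiency is η = 1 − T_C/T_H = 1 − 308.00/617.15 = 0.501.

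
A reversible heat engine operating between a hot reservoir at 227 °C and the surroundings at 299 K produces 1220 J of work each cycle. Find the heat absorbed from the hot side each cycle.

T_H = 227 °C → 227 + 273.15 = 500.15 K.
The Carnot efficiency is η = 1 − T_C/T_H = 1 − 299.00/500.15 = 0.4022.
Q_H = W/η = 1220/0.4022 = 3030 J.

Q_H ≈ 3030 J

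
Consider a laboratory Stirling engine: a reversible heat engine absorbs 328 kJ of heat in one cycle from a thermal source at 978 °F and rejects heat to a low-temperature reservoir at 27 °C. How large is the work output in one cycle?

W ≈ 204.7 kJ

T_H = 978 °F → (978 − 32) × 5/9 = 525.56 °C = 798.71 K.
T_C = 27 °C → 27 + 273.15 = 300.15 K.
η_rev = 1 − T_C/T_H = 1 − 300.15/798.71 = 0.6242.
W = η·Q_H = 0.6242 × 328 = 204.7 kJ.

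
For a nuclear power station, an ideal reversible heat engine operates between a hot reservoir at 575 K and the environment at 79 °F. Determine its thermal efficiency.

η ≈ 0.480

T_C = 79 °F → (79 − 32) × 5/9 = 26.11 °C = 299.26 K.
η_rev = 1 − T_C/T_H = 1 − 299.26/575.00 = 0.480.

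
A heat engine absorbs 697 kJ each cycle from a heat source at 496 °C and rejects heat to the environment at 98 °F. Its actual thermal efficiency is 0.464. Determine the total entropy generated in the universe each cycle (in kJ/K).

ΔS_univ ≈ 0.300 kJ/K

T_H = 496 °C → 496 + 273.15 = 769.15 K.
T_C = 98 °F → (98 − 32) × 5/9 = 36.67 °C = 309.82 K.
W = η·Q_H = 0.464 × 697 = 323.4 kJ, so Q_C = Q_H − W = 373.6 kJ.
Reservoir entropy changes: ΔS_H = −Q_H/T_H = −697/769.15 = -0.9062 kJ/K and ΔS_C = +Q_C/T_C = 373.6/309.82 = 1.206 kJ/K.
ΔS_univ = −Q_H/T_H + Q_C/T_C = 0.300 kJ/K (> 0, since η = 0.464 < η_Carnot = 0.597).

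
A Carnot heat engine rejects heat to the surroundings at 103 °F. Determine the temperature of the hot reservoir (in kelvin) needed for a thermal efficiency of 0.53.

T_H ≈ 665 K

T_C = 103 °F → (103 − 32) × 5/9 = 39.44 °C = 312.59 K.
From η = 1 − T_C/T_H, solving for T_H gives T_H = T_C/(1 − η) = 312.59/(1 − 0.53) = 665 K.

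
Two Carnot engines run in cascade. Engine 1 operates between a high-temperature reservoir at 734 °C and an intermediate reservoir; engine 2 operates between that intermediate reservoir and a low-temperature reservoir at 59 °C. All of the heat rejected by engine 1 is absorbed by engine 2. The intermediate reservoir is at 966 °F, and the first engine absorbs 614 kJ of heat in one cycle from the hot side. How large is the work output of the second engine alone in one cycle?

T_H = 734 °C → 734 + 273.15 = 1007.15 K.
T_C = 59 °C → 59 + 273.15 = 332.15 K.
T_m = 966 °F → (966 − 32) × 5/9 = 518.89 °C = 792.04 K.
Heat entering the second stage: Q_m = Q_H·(T_m/T_H) = 614 × 792.04/1007.15 = 483 kJ.
Second-stage efficiency η₂ = 1 − T_C/T_m = 1 − 332.15/792.04 = 0.5806, so W₂ = η₂·Q_m = 280 kJ.

W₂ ≈ 280 kJ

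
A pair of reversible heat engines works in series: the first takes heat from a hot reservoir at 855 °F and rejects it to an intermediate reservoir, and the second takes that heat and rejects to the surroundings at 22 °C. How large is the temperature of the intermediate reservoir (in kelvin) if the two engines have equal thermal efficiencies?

T_m ≈ 464.3 K

T_H = 855 °F → (855 − 32) × 5/9 = 457.22 °C = 730.37 K.
T_C = 22 °C → 22 + 273.15 = 295.15 K.
Equal efficiencies require 1 − T_m/T_H = 1 − T_C/T_m, i.e. T_m/T_H = T_C/T_m, so T_m = √(T_H·T_C) = √(730.37 × 295.15) = 464.3 K.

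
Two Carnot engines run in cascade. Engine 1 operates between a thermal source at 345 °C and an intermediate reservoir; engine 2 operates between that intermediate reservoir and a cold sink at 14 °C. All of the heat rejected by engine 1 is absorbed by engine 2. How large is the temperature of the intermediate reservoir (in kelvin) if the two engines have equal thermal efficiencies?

T_H = 345 °C → 345 + 273.15 = 618.15 K.
T_C = 14 °C → 14 + 273.15 = 287.15 K.
Equal efficiencies require 1 − T_m/T_H = 1 − T_C/T_m, i.e. T_m/T_H = T_C/T_m, so T_m = √(T_H·T_C) = √(618.15 × 287.15) = 421 K.

T_m ≈ 421 K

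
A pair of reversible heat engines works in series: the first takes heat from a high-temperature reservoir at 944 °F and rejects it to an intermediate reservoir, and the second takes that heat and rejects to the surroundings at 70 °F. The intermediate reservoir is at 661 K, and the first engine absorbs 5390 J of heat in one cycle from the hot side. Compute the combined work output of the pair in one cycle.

W_total ≈ 3360 J

T_H = 944 °F → (944 − 32) × 5/9 = 506.67 °C = 779.82 K.
T_C = 70 °F → (70 − 32) × 5/9 = 21.11 °C = 294.26 K.
Two reversible stages in series are equivalent to a single Carnot engine between T_H and T_C, so η_total = 1 − T_C/T_H = 1 − 294.26/779.82 = 0.6227.
W_total = η_total · Q_H = 0.6227 × 5390 = 3360 J.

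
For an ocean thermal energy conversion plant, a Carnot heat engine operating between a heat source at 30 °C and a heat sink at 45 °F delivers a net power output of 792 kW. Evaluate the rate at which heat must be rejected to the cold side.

Q̇_C ≈ 9750 kW

T_H = 30 °C → 30 + 273.15 = 303.15 K.
T_C = 45 °F → (45 − 32) × 5/9 = 7.22 °C = 280.37 K.
For a reversible engine, η = 1 − T_C/T_H = 1 − 280.37/303.15 = 0.0751.
Since Q_C/Q_H = T_C/T_H and Q_H = W/η, Q_C = W·T_C/(T_H − T_C) = 792 × 280.37/22.78 = 9750 kW.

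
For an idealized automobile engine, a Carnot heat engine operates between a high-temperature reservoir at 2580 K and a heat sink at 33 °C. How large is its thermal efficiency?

η ≈ 0.881

T_C = 33 °C → 33 + 273.15 = 306.15 K.
Carnot efficiency: η = 1 − T_C/T_H = 1 − 306.15/2580.00 = 0.881.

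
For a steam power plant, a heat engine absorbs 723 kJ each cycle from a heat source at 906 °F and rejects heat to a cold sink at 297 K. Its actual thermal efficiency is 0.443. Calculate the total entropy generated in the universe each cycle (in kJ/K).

T_H = 906 °F → (906 − 32) × 5/9 = 485.56 °C = 758.71 K.
W = η·Q_H = 0.443 × 723 = 320.3 kJ, so Q_C = Q_H − W = 402.7 kJ.
Entropy balance on the reservoirs: −Q_H/T_H = -0.9529 kJ/K, +Q_C/T_C = 1.356 kJ/K.
ΔS_univ = −Q_H/T_H + Q_C/T_C = 0.403 kJ/K (> 0, since η = 0.443 < η_Carnot = 0.609).

ΔS_univ ≈ 0.403 kJ/K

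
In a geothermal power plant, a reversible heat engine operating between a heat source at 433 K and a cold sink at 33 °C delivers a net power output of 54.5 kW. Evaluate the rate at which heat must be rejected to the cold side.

Q̇_C ≈ 131.5 kW

T_C = 33 °C → 33 + 273.15 = 306.15 K.
Carnot efficiency: η = 1 − T_C/T_H = 1 − 306.15/433.00 = 0.2930.
Since Q_C/Q_H = T_C/T_H and Q_H = W/η, Q_C = W·T_C/(T_H − T_C) = 54.5 × 306.15/126.85 = 131.5 kW.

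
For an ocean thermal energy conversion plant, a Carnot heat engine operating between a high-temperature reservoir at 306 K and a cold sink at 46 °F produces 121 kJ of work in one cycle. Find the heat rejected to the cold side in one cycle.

T_C = 46 °F → (46 − 32) × 5/9 = 7.78 °C = 280.93 K.
The Carnot efficiency is η = 1 − T_C/T_H = 1 − 280.93/306.00 = 0.0819.
Since Q_C/Q_H = T_C/T_H and Q_H = W/η, Q_C = W·T_C/(T_H − T_C) = 121 × 280.93/25.07 = 1356 kJ.

Q_C ≈ 1356 kJ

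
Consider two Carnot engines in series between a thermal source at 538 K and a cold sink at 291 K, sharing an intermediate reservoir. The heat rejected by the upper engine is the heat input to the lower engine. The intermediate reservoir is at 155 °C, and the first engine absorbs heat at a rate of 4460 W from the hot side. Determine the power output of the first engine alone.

T_m = 155 °C → 155 + 273.15 = 428.15 K.
First-stage efficiency η₁ = 1 − T_m/T_H = 1 − 428.15/538.00 = 0.2042.
W₁ = η₁·Q_H = 0.2042 × 4460 = 910.7 W.

Ẇ₁ ≈ 910.7 W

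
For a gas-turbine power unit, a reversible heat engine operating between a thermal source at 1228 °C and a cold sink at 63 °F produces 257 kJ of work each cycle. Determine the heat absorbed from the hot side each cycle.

T_H = 1228 °C → 1228 + 273.15 = 1501.15 K.
T_C = 63 °F → (63 − 32) × 5/9 = 17.22 °C = 290.37 K.
For a reversible engine, η = 1 − T_C/T_H = 1 − 290.37/1501.15 = 0.8066.
Q_H = W/η = 257/0.8066 = 318.6 kJ.

Q_H ≈ 318.6 kJ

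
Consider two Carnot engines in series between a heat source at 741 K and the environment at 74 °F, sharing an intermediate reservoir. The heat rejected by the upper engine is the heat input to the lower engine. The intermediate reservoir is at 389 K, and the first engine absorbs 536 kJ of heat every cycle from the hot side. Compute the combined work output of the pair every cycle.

W_total ≈ 322 kJ

T_C = 74 °F → (74 − 32) × 5/9 = 23.33 °C = 296.48 K.
Two reversible stages in series are equivalent to a single Carnot engine between T_H and T_C, so η_total = 1 − T_C/T_H = 1 − 296.48/741.00 = 0.5999.
W_total = η_total · Q_H = 0.5999 × 536 = 322 kJ.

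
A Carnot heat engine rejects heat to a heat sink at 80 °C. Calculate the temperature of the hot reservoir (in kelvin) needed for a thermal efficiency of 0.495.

T_H ≈ 699 K

T_C = 80 °C → 80 + 273.15 = 353.15 K.
From η = 1 − T_C/T_H, solving for T_H gives T_H = T_C/(1 − η) = 353.15/(1 − 0.495) = 699 K.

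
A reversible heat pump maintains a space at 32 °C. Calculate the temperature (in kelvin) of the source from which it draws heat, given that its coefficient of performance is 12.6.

T_H = 32 °C → 32 + 273.15 = 305.15 K.
COP_HP = T_H/(T_H − T_C) ⇒ T_C = T_H·(COP_HP − 1)/COP_HP = 305.15 × (12.6 − 1)/12.6 = 281 K.

T_C ≈ 281 K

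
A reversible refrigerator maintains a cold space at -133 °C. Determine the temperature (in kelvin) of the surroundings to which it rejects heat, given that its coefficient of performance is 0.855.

T_H ≈ 304 K

T_C = -133 °C → -133 + 273.15 = 140.15 K.
COP_R = T_C/(T_H − T_C) ⇒ T_H = T_C·(1 + 1/COP_R) = 140.15 × (1 + 1/0.855) = 304 K.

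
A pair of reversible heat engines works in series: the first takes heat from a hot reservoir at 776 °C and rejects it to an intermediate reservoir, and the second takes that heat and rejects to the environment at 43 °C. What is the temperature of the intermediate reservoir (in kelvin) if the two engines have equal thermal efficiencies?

T_m ≈ 576 K

T_H = 776 °C → 776 + 273.15 = 1049.15 K.
T_C = 43 °C → 43 + 273.15 = 316.15 K.
Equal efficiencies require 1 − T_m/T_H = 1 − T_C/T_m, i.e. T_m/T_H = T_C/T_m, so T_m = √(T_H·T_C) = √(1049.15 × 316.15) = 576 K.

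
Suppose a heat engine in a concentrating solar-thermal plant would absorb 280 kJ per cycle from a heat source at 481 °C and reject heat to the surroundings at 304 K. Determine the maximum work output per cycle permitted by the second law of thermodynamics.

W_max ≈ 167.1 kJ

T_H = 481 °C → 481 + 273.15 = 754.15 K.
The second-law ceiling is the Carnot efficiency, η_max = 1 − T_C/T_H = 1 − 304.00/754.15 = 0.5969.
W_max = η_max · Q_H = 0.5969 × 280 = 167.1 kJ.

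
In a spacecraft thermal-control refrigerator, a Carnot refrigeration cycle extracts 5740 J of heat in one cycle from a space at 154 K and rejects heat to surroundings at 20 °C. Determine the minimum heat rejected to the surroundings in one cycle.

Q_H ≈ 10930 J

T_H = 20 °C → 20 + 273.15 = 293.15 K.
For a reversible cycle Q_H/Q_C = T_H/T_C, so Q_H = Q_C·T_H/T_C = 5740 × 293.15/154.00 = 10930 J.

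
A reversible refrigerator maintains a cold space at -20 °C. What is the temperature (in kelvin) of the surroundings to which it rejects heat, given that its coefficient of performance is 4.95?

T_H ≈ 304.3 K

T_C = -20 °C → -20 + 273.15 = 253.15 K.
COP_R = T_C/(T_H − T_C) ⇒ T_H = T_C·(1 + 1/COP_R) = 253.15 × (1 + 1/4.95) = 304.3 K.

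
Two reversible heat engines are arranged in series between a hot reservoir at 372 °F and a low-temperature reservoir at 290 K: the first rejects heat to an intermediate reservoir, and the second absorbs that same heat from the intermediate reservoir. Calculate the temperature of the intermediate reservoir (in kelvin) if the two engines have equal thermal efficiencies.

T_H = 372 °F → (372 − 32) × 5/9 = 188.89 °C = 462.04 K.
Equal efficiencies require 1 − T_m/T_H = 1 − T_C/T_m, i.e. T_m/T_H = T_C/T_m, so T_m = √(T_H·T_C) = √(462.04 × 290.00) = 366 K.

T_m ≈ 366 K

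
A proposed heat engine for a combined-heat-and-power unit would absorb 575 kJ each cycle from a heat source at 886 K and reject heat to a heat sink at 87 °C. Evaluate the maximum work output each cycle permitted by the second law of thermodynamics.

T_C = 87 °C → 87 + 273.15 = 360.15 K.
By the Carnot theorem, η_max = 1 − T_C/T_H = 1 − 360.15/886.00 = 0.5935.
W_max = η_max · Q_H = 0.5935 × 575 = 341 kJ.

W_max ≈ 341 kJ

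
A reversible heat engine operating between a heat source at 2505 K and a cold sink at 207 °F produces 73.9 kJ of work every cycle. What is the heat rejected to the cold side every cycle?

Q_C ≈ 12.8 kJ

T_C = 207 °F → (207 − 32) × 5/9 = 97.22 °C = 370.37 K.
For a reversible engine, η = 1 − T_C/T_H = 1 − 370.37/2505.00 = 0.8521.
Since Q_C/Q_H = T_C/T_H and Q_H = W/η, Q_C = W·T_C/(T_H − T_C) = 73.9 × 370.37/2134.63 = 12.8 kJ.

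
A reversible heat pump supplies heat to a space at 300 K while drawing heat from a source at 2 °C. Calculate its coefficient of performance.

COP_HP ≈ 12.1

T_C = 2 °C → 2 + 273.15 = 275.15 K.
COP_HP = T_H/(T_H − T_C) = 300.00/(300.00 − 275.15) = 12.1.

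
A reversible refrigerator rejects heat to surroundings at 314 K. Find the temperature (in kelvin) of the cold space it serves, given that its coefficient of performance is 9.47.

T_C ≈ 284.0 K

COP_R = T_C/(T_H − T_C) ⇒ T_C = T_H·COP_R/(1 + COP_R) = 314.00 × 9.47/(1 + 9.47) = 284.0 K.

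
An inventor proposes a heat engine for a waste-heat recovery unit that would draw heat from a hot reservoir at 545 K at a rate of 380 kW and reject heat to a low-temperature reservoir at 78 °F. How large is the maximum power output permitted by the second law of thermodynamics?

Ẇ_max ≈ 172 kW

T_C = 78 °F → (78 − 32) × 5/9 = 25.56 °C = 298.71 K.
The second-law ceiling is the Carnot efficiency, η_max = 1 − T_C/T_H = 1 − 298.71/545.00 = 0.4519.
W_max = η_max · Q_H = 0.4519 × 380 = 172 kW.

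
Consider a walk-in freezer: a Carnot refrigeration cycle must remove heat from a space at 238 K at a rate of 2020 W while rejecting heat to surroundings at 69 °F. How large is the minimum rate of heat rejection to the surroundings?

T_H = 69 °F → (69 − 32) × 5/9 = 20.56 °C = 293.71 K.
For a reversible cycle Q_H/Q_C = T_H/T_C, so Q_H = Q_C·T_H/T_C = 2020 × 293.71/238.00 = 2490 W.

Q̇_H ≈ 2490 W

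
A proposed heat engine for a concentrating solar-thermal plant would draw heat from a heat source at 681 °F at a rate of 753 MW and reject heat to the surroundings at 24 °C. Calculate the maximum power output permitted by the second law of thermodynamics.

T_H = 681 °F → (681 − 32) × 5/9 = 360.56 °C = 633.71 K.
T_C = 24 °C → 24 + 273.15 = 297.15 K.
The second-law ceiling is the Carnot efficiency, η_max = 1 − T_C/T_H = 1 − 297.15/633.71 = 0.5311.
W_max = η_max · Q_H = 0.5311 × 753 = 399.9 MW.

Ẇ_max ≈ 399.9 MW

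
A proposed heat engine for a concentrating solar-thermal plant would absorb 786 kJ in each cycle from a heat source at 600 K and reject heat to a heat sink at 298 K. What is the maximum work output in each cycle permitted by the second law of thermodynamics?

By the Carnot theorem, η_max = 1 − T_C/T_H = 1 − 298.00/600.00 = 0.5033.
W_max = η_max · Q_H = 0.5033 × 786 = 396 kJ.

W_max ≈ 396 kJ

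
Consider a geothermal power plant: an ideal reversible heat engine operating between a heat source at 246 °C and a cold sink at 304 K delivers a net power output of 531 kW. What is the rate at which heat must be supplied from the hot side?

T_H = 246 °C → 246 + 273.15 = 519.15 K.
For a reversible engine, η = 1 − T_C/T_H = 1 − 304.00/519.15 = 0.4144.
Q_H = W/η = 531/0.4144 = 1280 kW.

Q̇_H ≈ 1280 kW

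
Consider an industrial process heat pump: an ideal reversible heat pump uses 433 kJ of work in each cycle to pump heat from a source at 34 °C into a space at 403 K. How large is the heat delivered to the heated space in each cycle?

T_C = 34 °C → 34 + 273.15 = 307.15 K.
For a reversible heat pump, COP_HP = T_H/(T_H − T_C) = 403.00/95.85 = 4.2045.
Q_H = COP_HP · W = 4.2045 × 433 = 1820 kJ.

Q_H ≈ 1820 kJ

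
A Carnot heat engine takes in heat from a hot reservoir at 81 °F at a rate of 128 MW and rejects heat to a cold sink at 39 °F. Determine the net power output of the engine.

Ẇ ≈ 9.94 MW

T_H = 81 °F → (81 − 32) × 5/9 = 27.22 °C = 300.37 K.
T_C = 39 °F → (39 − 32) × 5/9 = 3.89 °C = 277.04 K.
η_rev = 1 − T_C/T_H = 1 − 277.04/300.37 = 0.0777.
W = η·Q_H = 0.0777 × 128 = 9.94 MW.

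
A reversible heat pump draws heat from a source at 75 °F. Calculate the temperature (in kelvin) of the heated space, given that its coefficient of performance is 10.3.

T_C = 75 °F → (75 − 32) × 5/9 = 23.89 °C = 297.04 K.
COP_HP = T_H/(T_H − T_C) ⇒ T_H = T_C·COP_HP/(COP_HP − 1) = 297.04 × 10.3/(10.3 − 1) = 329 K.

T_H ≈ 329 K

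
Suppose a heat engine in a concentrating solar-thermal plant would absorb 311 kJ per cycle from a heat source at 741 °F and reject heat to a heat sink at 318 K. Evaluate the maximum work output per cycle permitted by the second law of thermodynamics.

W_max ≈ 163 kJ

T_H = 741 °F → (741 − 32) × 5/9 = 393.89 °C = 667.04 K.
No engine can exceed the Carnot limit: η_max = 1 − T_C/T_H = 1 − 318.00/667.04 = 0.5233.
W_max = η_max · Q_H = 0.5233 × 311 = 163 kJ.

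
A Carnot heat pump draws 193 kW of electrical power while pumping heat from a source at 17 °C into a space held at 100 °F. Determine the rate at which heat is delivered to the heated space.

T_H = 100 °F → (100 − 32) × 5/9 = 37.78 °C = 310.93 K.
T_C = 17 °C → 17 + 273.15 = 290.15 K.
The Carnot heat-pump COP is COP_HP = T_H/(T_H − T_C) = 310.93/20.78 = 14.9644.
Q_H = COP_HP · W = 14.9644 × 193 = 2890 kW.

Q̇_H ≈ 2890 kW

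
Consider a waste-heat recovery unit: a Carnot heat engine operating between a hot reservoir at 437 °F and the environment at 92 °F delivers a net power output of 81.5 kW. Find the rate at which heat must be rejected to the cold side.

T_H = 437 °F → (437 − 32) × 5/9 = 225.00 °C = 498.15 K.
T_C = 92 °F → (92 − 32) × 5/9 = 33.33 °C = 306.48 K.
The Carnot efficiency is η = 1 − T_C/T_H = 1 − 306.48/498.15 = 0.3848.
Since Q_C/Q_H = T_C/T_H and Q_H = W/η, Q_C = W·T_C/(T_H − T_C) = 81.5 × 306.48/191.67 = 130.3 kW.

Q̇_C ≈ 130.3 kW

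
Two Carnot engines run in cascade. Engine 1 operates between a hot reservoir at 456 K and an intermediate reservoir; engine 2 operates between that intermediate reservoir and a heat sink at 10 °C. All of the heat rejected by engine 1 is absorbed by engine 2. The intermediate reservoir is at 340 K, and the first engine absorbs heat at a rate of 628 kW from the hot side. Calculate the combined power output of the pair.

T_C = 10 °C → 10 + 273.15 = 283.15 K.
Two reversible stages in series are equivalent to a single Carnot engine between T_H and T_C, so η_total = 1 − T_C/T_H = 1 − 283.15/456.00 = 0.3791.
W_total = η_total · Q_H = 0.3791 × 628 = 238 kW.

Ẇ_total ≈ 238 kW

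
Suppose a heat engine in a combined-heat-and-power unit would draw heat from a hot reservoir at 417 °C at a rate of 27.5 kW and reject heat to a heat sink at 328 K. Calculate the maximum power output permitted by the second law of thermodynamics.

Ẇ_max ≈ 14.43 kW

T_H = 417 °C → 417 + 273.15 = 690.15 K.
By the Carnot theorem, η_max = 1 − T_C/T_H = 1 − 328.00/690.15 = 0.5247.
W_max = η_max · Q_H = 0.5247 × 27.5 = 14.43 kW.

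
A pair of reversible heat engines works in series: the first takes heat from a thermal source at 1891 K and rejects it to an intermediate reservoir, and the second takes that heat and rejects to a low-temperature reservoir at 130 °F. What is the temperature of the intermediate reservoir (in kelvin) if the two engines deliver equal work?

T_C = 130 °F → (130 − 32) × 5/9 = 54.44 °C = 327.59 K.
For reversible stages Q_m = Q_H·(T_m/T_H). Setting W₁ = Q_H(1 − T_m/T_H) equal to W₂ = Q_m(1 − T_C/T_m) = Q_H·(T_m − T_C)/T_H gives T_H − T_m = T_m − T_C, so T_m = (T_H + T_C)/2 = (1891.00 + 327.59)/2 = 1109 K.

T_m ≈ 1109 K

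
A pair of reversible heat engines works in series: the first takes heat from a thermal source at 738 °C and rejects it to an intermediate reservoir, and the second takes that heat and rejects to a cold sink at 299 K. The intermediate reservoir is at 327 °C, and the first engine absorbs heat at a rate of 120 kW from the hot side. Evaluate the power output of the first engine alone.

T_H = 738 °C → 738 + 273.15 = 1011.15 K.
T_m = 327 °C → 327 + 273.15 = 600.15 K.
First-stage efficiency η₁ = 1 − T_m/T_H = 1 − 600.15/1011.15 = 0.4065.
W₁ = η₁·Q_H = 0.4065 × 120 = 48.8 kW.

Ẇ₁ ≈ 48.8 kW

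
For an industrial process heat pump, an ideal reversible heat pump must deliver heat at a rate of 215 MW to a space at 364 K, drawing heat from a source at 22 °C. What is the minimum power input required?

T_C = 22 °C → 22 + 273.15 = 295.15 K.
The Carnot heat-pump COP is COP_HP = T_H/(T_H − T_C) = 364.00/68.85 = 5.2869.
W = Q_H/COP_HP = 215/5.2869 = 40.7 MW.

Ẇ_in ≈ 40.7 MW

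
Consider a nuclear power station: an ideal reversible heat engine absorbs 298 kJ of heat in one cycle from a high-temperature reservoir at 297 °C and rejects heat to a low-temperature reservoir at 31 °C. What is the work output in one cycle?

W ≈ 139 kJ

T_H = 297 °C → 297 + 273.15 = 570.15 K.
T_C = 31 °C → 31 + 273.15 = 304.15 K.
Since the cycle is reversible, η = 1 − T_C/T_H = 1 − 304.15/570.15 = 0.4665.
W = η·Q_H = 0.4665 × 298 = 139 kJ.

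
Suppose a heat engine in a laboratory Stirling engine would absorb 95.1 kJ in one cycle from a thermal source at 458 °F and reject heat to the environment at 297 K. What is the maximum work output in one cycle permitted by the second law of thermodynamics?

T_H = 458 °F → (458 − 32) × 5/9 = 236.67 °C = 509.82 K.
No engine can exceed the Carnot limit: η_max = 1 − T_C/T_H = 1 − 297.00/509.82 = 0.4174.
W_max = η_max · Q_H = 0.4174 × 95.1 = 39.7 kJ.

W_max ≈ 39.7 kJ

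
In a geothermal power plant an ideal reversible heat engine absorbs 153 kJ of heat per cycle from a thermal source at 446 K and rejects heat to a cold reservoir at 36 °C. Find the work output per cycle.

W ≈ 46.95 kJ

T_C = 36 °C → 36 + 273.15 = 309.15 K.
Carnot efficiency: η = 1 − T_C/T_H = 1 − 309.15/446.00 = 0.3068.
W = η·Q_H = 0.3068 × 153 = 46.95 kJ.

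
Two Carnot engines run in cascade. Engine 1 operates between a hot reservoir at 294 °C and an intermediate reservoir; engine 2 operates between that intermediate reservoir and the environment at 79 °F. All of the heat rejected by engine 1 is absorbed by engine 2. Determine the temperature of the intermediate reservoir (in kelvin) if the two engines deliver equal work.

T_H = 294 °C → 294 + 273.15 = 567.15 K.
T_C = 79 °F → (79 − 32) × 5/9 = 26.11 °C = 299.26 K.
For reversible stages Q_m = Q_H·(T_m/T_H). Setting W₁ = Q_H(1 − T_m/T_H) equal to W₂ = Q_m(1 − T_C/T_m) = Q_H·(T_m − T_C)/T_H gives T_H − T_m = T_m − T_C, so T_m = (T_H + T_C)/2 = (567.15 + 299.26)/2 = 433.2 K.

T_m ≈ 433.2 K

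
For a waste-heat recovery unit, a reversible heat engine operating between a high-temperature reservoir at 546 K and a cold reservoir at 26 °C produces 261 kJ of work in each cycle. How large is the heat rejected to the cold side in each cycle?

T_C = 26 °C → 26 + 273.15 = 299.15 K.
For a reversible engine, η = 1 − T_C/T_H = 1 − 299.15/546.00 = 0.4521.
Since Q_C/Q_H = T_C/T_H and Q_H = W/η, Q_C = W·T_C/(T_H − T_C) = 261 × 299.15/246.85 = 316 kJ.

Q_C ≈ 316 kJ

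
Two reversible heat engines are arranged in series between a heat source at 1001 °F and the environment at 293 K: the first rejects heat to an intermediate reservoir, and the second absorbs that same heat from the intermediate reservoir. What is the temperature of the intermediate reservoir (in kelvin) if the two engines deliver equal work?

T_m ≈ 552 K

T_H = 1001 °F → (1001 − 32) × 5/9 = 538.33 °C = 811.48 K.
For reversible stages Q_m = Q_H·(T_m/T_H). Setting W₁ = Q_H(1 − T_m/T_H) equal to W₂ = Q_m(1 − T_C/T_m) = Q_H·(T_m − T_C)/T_H gives T_H − T_m = T_m − T_C, so T_m = (T_H + T_C)/2 = (811.48 + 293.00)/2 = 552 K.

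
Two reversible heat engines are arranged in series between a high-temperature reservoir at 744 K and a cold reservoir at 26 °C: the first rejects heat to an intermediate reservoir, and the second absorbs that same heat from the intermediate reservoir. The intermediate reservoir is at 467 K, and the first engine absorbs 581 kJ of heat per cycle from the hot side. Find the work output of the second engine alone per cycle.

W₂ ≈ 131 kJ

T_C = 26 °C → 26 + 273.15 = 299.15 K.
Heat entering the second stage: Q_m = Q_H·(T_m/T_H) = 581 × 467.00/744.00 = 365 kJ.
Second-stage efficiency η₂ = 1 − T_C/T_m = 1 − 299.15/467.00 = 0.3594, so W₂ = η₂·Q_m = 131 kJ.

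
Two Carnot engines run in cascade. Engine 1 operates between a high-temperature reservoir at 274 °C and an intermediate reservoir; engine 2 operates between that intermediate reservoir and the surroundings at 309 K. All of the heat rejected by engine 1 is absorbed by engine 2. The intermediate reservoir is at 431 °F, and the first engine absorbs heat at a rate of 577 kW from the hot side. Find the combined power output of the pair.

T_H = 274 °C → 274 + 273.15 = 547.15 K.
Two reversible stages in series are equivalent to a single Carnot engine between T_H and T_C, so η_total = 1 − T_C/T_H = 1 − 309.00/547.15 = 0.4353.
W_total = η_total · Q_H = 0.4353 × 577 = 251 kW.

Ẇ_total ≈ 251 kW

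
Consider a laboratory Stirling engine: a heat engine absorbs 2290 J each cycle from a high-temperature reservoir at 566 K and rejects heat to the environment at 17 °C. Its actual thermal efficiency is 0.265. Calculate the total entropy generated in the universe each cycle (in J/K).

ΔS_univ ≈ 1.76 J/K

T_C = 17 °C → 17 + 273.15 = 290.15 K.
W = η·Q_H = 0.265 × 2290 = 606.9 J, so Q_C = Q_H − W = 1683 J.
Entropy balance on the reservoirs: −Q_H/T_H = -4.046 J/K, +Q_C/T_C = 5.801 J/K.
ΔS_univ = −Q_H/T_H + Q_C/T_C = 1.76 J/K (> 0, since η = 0.265 < η_Carnot = 0.487).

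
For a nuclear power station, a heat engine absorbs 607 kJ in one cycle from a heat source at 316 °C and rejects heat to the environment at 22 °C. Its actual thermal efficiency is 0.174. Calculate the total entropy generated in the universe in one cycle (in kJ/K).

T_H = 316 °C → 316 + 273.15 = 589.15 K.
T_C = 22 °C → 22 + 273.15 = 295.15 K.
W = η·Q_H = 0.174 × 607 = 105.6 kJ, so Q_C = Q_H − W = 501.4 kJ.
Reservoir entropy changes: ΔS_H = −Q_H/T_H = −607/589.15 = -1.030 kJ/K and ΔS_C = +Q_C/T_C = 501.4/295.15 = 1.699 kJ/K.
ΔS_univ = −Q_H/T_H + Q_C/T_C = 0.668 kJ/K (> 0, since η = 0.174 < η_Carnot = 0.499).

ΔS_univ ≈ 0.668 kJ/K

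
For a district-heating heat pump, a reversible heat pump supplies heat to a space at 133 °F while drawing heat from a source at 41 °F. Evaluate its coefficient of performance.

COP_HP ≈ 6.44

T_H = 133 °F → (133 − 32) × 5/9 = 56.11 °C = 329.26 K.
T_C = 41 °F → (41 − 32) × 5/9 = 5.00 °C = 278.15 K.
The Carnot heat-pump COP is COP_HP = T_H/(T_H − T_C) = 329.26/(329.26 − 278.15) = 6.44.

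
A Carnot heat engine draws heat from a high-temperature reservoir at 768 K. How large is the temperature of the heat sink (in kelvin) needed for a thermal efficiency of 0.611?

T_C ≈ 299 K

From η = 1 − T_C/T_H, T_C = T_H·(1 − η) = 768.00 × (1 − 0.611) = 299 K.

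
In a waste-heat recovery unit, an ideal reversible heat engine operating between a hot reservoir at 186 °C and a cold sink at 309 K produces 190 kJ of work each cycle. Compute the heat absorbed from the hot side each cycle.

T_H = 186 °C → 186 + 273.15 = 459.15 K.
Carnot efficiency: η = 1 − T_C/T_H = 1 − 309.00/459.15 = 0.3270.
Q_H = W/η = 190/0.3270 = 581 kJ.

Q_H ≈ 581 kJ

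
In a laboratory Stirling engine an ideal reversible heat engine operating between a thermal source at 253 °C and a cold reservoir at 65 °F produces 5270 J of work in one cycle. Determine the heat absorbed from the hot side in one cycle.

Q_H ≈ 11820 J

T_H = 253 °C → 253 + 273.15 = 526.15 K.
T_C = 65 °F → (65 − 32) × 5/9 = 18.33 °C = 291.48 K.
Since the cycle is reversible, η = 1 − T_C/T_H = 1 − 291.48/526.15 = 0.4460.
Q_H = W/η = 5270/0.4460 = 11820 J.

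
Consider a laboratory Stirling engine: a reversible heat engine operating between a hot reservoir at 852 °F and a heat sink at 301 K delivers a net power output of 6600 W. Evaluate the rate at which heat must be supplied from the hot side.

T_H = 852 °F → (852 − 32) × 5/9 = 455.56 °C = 728.71 K.
Carnot efficiency: η = 1 − T_C/T_H = 1 − 301.00/728.71 = 0.5869.
Q_H = W/η = 6600/0.5869 = 11200 W.

Q̇_H ≈ 11200 W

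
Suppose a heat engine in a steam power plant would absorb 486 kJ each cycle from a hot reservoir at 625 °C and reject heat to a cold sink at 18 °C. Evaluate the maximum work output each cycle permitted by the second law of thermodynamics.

T_H = 625 °C → 625 + 273.15 = 898.15 K.
T_C = 18 °C → 18 + 273.15 = 291.15 K.
By the Carnot theorem, η_max = 1 − T_C/T_H = 1 − 291.15/898.15 = 0.6758.
W_max = η_max · Q_H = 0.6758 × 486 = 328.5 kJ.

W_max ≈ 328.5 kJ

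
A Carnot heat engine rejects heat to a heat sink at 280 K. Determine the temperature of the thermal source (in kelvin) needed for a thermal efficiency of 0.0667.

T_H ≈ 300.0 K

From η = 1 − T_C/T_H, solving for T_H gives T_H = T_C/(1 − η) = 280.00/(1 − 0.0667) = 300.0 K.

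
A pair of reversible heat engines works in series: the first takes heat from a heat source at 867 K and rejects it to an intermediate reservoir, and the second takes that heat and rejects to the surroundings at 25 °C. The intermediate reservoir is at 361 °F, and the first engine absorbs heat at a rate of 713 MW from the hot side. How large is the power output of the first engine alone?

T_C = 25 °C → 25 + 273.15 = 298.15 K.
T_m = 361 °F → (361 − 32) × 5/9 = 182.78 °C = 455.93 K.
First-stage efficiency η₁ = 1 − T_m/T_H = 1 − 455.93/867.00 = 0.4741.
W₁ = η₁·Q_H = 0.4741 × 713 = 338 MW.

Ẇ₁ ≈ 338 MW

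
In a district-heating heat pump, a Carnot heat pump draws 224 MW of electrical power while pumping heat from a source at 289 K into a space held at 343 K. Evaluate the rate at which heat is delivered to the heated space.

Reversible heating COP: COP_HP = T_H/(T_H − T_C) = 343.00/54.00 = 6.3519.
Q_H = COP_HP · W = 6.3519 × 224 = 1423 MW.

Q̇_H ≈ 1423 MW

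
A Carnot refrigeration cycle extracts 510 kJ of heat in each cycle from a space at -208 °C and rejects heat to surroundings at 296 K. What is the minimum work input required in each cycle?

T_C = -208 °C → -208 + 273.15 = 65.15 K.
Carnot COP: COP_R = T_C/(T_H − T_C) = 65.15/230.85 = 0.2822.
W = Q_C/COP_R = 510/0.2822 = 1810 kJ.

W_in ≈ 1810 kJ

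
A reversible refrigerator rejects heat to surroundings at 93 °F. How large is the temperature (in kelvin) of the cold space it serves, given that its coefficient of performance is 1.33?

T_C ≈ 175 K

T_H = 93 °F → (93 − 32) × 5/9 = 33.89 °C = 307.04 K.
COP_R = T_C/(T_H − T_C) ⇒ T_C = T_H·COP_R/(1 + COP_R) = 307.04 × 1.33/(1 + 1.33) = 175 K.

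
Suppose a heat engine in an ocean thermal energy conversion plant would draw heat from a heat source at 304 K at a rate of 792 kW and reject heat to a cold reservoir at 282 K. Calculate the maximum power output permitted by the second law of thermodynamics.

By the Carnot theorem, η_max = 1 − T_C/T_H = 1 − 282.00/304.00 = 0.0724.
W_max = η_max · Q_H = 0.0724 × 792 = 57.3 kW.

Ẇ_max ≈ 57.3 kW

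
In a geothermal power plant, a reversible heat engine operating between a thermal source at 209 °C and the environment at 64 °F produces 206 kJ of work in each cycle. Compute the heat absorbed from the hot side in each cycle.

T_H = 209 °C → 209 + 273.15 = 482.15 K.
T_C = 64 °F → (64 − 32) × 5/9 = 17.78 °C = 290.93 K.
η_rev = 1 − T_C/T_H = 1 − 290.93/482.15 = 0.3966.
Q_H = W/η = 206/0.3966 = 519 kJ.

Q_H ≈ 519 kJ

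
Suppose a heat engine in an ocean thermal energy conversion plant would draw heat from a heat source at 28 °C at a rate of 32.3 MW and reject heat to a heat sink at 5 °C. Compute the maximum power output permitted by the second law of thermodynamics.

Ẇ_max ≈ 2.47 MW

T_H = 28 °C → 28 + 273.15 = 301.15 K.
T_C = 5 °C → 5 + 273.15 = 278.15 K.
The second-law ceiling is the Carnot efficiency, η_max = 1 − T_C/T_H = 1 − 278.15/301.15 = 0.0764.
W_max = η_max · Q_H = 0.0764 × 32.3 = 2.47 MW.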